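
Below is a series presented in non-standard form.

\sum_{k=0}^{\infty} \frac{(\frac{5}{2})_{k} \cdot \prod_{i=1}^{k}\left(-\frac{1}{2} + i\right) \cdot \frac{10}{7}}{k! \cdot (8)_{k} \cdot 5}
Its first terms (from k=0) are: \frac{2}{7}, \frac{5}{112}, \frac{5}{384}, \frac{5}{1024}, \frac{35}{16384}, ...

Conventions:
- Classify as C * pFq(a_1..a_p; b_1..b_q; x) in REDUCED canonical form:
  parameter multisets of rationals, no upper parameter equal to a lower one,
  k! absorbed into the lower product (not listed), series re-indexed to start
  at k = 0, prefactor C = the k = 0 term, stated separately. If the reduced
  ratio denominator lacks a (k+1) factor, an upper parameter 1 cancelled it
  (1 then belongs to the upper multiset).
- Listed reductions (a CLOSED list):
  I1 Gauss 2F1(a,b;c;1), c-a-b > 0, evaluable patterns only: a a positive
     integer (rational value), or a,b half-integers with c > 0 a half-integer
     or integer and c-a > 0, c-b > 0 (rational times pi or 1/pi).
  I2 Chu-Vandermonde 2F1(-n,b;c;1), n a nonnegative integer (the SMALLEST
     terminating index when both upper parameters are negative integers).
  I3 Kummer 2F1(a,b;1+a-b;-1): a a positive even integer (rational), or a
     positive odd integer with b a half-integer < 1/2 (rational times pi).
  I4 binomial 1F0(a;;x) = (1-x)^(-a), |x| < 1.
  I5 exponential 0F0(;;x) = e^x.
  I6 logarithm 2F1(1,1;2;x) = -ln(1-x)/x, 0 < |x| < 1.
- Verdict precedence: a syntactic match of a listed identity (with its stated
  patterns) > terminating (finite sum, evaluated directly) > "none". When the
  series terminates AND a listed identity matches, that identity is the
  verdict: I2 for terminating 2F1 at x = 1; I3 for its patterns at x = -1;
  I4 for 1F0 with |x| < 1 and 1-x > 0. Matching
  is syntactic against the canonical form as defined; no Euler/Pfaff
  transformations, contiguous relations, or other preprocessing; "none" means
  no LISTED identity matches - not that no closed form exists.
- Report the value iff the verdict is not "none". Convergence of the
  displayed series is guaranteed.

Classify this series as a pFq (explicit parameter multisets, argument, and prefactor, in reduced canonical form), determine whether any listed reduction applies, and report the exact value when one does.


The series (x = 1) is 2F1: upper {\frac{1}{2}, \frac{5}{2}}, lower {8}, prefactor \frac{2}{7}. Verdict: this is Gauss (I1, half-integer pattern) (x = 1; upper {\frac{1}{2}, \frac{5}{2}} half-integers, c = 8 in the evaluable pattern). Exact value: \frac{1048576}{945945} / \pi.

Structural cue: x = 1 and the constant factors (prefactor 2/7) combine into one prefactor.
Consecutive-term ratio: r(k) = 1 * (k+\frac{1}{2}) (k+\frac{5}{2}) / [(k+8) (k+1)] - rational in k, leading ratio 1; with t_0 = \frac{2}{7}, classification follows.


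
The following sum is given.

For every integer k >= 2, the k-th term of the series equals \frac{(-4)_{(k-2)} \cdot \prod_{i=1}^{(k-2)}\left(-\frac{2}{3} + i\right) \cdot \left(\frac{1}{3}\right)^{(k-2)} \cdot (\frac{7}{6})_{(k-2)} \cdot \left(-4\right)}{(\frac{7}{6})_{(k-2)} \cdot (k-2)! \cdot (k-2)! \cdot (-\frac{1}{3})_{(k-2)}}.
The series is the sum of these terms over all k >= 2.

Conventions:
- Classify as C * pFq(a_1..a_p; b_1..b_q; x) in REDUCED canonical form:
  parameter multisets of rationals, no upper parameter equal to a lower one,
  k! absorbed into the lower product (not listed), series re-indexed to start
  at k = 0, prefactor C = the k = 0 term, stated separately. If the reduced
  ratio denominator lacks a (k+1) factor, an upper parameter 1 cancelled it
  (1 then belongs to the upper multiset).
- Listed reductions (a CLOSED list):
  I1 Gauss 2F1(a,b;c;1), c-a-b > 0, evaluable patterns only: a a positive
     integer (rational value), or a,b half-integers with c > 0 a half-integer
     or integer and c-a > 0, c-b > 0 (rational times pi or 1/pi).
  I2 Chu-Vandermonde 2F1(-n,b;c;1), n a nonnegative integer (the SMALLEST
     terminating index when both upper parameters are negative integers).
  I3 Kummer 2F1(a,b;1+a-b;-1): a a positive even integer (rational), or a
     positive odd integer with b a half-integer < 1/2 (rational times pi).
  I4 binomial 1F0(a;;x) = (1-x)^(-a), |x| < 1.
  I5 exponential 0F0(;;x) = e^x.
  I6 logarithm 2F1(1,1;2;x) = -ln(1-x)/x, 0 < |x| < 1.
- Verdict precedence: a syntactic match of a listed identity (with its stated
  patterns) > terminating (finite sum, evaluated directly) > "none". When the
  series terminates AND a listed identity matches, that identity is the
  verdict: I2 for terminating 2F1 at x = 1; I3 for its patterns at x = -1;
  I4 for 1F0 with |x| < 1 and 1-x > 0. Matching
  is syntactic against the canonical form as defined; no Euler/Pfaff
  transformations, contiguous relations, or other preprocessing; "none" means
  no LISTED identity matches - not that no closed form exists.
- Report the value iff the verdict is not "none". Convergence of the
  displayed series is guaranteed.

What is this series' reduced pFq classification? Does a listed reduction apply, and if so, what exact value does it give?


This is -4 * 2F2(-4, \frac{1}{3}; -\frac{1}{3}, 1; \frac{1}{3}) in reduced canonical form. Verdict: terminating - no listed pattern fits, but -4 in the upper list cuts the series at k = 4; direct evaluation. Hence: -\frac{33709}{4860}.

Structural cue: x = \frac{1}{3} and the parameter 7/6 appears in both the upper and lower lists and cancels.
Adjacent-term ratio: r(k) = \frac{1}{3} * (k-4) (k+\frac{1}{3}) / [(k-\frac{1}{3}) (k+1) (k+1)] - rational in k, leading ratio \frac{1}{3}; with t_0 = -4, classification follows.


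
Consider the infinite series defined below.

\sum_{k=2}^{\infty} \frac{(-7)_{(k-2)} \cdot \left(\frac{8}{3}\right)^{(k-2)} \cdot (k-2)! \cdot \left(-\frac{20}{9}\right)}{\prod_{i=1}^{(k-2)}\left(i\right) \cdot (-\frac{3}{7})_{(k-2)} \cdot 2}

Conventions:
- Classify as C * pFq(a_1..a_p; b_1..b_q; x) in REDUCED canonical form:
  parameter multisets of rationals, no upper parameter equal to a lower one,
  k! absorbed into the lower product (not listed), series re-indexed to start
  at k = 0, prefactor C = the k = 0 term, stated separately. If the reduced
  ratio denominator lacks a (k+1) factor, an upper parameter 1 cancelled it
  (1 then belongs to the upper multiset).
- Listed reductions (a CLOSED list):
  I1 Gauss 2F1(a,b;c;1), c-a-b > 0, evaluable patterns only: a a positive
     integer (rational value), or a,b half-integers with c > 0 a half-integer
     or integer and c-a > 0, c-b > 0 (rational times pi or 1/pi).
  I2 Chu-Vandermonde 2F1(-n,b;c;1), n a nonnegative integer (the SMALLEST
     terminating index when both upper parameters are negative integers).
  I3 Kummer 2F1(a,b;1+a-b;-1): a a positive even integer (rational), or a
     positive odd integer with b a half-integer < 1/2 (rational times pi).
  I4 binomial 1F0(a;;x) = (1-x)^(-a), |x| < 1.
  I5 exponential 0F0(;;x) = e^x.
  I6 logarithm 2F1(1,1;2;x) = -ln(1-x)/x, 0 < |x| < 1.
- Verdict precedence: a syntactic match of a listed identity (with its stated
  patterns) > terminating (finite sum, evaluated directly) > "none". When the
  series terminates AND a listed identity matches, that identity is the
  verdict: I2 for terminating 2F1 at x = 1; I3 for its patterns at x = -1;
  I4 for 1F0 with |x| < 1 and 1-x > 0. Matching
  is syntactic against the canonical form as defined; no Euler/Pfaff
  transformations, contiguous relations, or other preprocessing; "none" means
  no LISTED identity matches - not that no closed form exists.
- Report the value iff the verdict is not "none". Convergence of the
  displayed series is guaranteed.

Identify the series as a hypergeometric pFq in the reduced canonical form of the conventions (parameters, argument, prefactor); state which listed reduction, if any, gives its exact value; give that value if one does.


Canonical form: C = -\frac{10}{9} times 2F1 with upper {-7, 1}, lower {-\frac{3}{7}}, x = \frac{8}{3}. Verdict: terminating - upper -7 stops the sum at k = 7; the 8 terms are added exactly. Its exact value is -\frac{110173220050}{25332021}.

Structural cue: x = \frac{8}{3} and the constant factors (C = -10/9) combine into one prefactor.
Ratio: r(k) = \frac{8}{3} * (k-7) (k+1) / [(k-\frac{3}{7}) (k+1)] - rational; roots negated = parameters, x = \frac{8}{3}, C = -\frac{10}{9}.


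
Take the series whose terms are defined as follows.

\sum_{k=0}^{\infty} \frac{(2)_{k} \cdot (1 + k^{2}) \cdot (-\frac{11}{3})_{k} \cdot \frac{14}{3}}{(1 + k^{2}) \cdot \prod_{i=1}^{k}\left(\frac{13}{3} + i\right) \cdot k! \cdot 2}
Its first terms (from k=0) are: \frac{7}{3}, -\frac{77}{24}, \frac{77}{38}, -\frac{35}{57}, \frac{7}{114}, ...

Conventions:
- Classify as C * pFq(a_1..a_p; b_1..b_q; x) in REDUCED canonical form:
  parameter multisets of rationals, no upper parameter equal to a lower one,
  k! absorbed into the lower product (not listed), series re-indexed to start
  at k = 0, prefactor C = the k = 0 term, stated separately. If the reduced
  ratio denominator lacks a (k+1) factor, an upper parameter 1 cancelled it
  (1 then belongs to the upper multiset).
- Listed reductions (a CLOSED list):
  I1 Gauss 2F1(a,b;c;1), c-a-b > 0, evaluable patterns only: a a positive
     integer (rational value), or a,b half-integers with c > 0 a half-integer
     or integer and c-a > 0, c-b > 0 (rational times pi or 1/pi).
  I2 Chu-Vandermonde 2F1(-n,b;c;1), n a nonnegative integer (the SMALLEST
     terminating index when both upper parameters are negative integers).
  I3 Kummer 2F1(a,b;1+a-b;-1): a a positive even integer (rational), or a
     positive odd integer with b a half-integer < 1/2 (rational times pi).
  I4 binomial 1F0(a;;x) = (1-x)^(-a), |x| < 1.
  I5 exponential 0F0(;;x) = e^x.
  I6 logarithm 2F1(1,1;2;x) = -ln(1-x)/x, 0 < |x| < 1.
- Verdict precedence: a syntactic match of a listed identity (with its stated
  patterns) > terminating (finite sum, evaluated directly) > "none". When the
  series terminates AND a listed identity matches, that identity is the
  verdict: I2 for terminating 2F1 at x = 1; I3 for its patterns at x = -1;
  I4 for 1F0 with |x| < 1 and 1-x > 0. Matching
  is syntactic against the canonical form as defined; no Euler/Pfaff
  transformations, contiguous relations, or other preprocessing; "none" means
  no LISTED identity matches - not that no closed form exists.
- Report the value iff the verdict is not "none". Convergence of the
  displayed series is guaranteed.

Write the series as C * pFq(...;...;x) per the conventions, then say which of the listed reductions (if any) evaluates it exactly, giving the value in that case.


Key step: t_0 being \frac{7}{3}, the lower running product (C = 7/3) is a rising factorial.
Term ratio: r(k) = 1 * (k-\frac{11}{3}) (k+2) / [(k+\frac{16}{3}) (k+1)] - rational in k, leading ratio 1; with t_0 = \frac{7}{3}, classification follows.

Reduced: x = 1, 2F1, upper = {-\frac{11}{3}, 2}, lower = {\frac{16}{3}}, C = \frac{7}{3}. Verdict: Gauss (I1, integer-parameter pattern) fires (x = 1: the Gamma ratio telescopes since c-a-b = 7 > 0 and a = 2 in Z>0). Value: \frac{65}{108}.


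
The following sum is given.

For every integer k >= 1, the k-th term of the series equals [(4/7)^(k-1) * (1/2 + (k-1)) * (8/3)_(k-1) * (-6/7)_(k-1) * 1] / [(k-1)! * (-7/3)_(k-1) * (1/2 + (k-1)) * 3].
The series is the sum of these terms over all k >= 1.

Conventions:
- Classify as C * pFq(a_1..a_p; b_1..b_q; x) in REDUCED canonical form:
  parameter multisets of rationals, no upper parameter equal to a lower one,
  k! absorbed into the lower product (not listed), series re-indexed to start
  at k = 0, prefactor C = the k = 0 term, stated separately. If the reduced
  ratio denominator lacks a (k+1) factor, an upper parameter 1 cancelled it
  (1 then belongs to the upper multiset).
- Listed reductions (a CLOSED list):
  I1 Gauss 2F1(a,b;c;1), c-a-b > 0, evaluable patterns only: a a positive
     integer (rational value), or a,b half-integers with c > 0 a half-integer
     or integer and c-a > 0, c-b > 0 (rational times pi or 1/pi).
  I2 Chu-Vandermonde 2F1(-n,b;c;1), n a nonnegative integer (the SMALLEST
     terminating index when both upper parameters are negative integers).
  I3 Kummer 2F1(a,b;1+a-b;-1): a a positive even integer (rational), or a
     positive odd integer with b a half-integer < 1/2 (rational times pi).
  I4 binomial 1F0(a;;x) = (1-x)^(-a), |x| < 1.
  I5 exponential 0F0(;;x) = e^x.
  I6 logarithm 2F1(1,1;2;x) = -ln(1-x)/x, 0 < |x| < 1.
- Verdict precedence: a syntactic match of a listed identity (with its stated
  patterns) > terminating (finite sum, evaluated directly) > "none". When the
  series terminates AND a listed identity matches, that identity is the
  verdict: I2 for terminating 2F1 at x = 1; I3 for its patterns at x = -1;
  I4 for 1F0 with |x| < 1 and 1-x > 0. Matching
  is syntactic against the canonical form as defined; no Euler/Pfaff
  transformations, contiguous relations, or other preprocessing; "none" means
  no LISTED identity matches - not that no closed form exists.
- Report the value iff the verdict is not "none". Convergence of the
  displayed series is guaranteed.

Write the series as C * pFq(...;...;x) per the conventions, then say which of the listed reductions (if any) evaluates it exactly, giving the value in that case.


At argument 4/7: a 2F1 with upper {-6/7, 8/3}, lower {-7/3}, scaled by C = 1/3. Verdict: none - this 2F1 at x = 4/7 matches no listed pattern, and upper {-6/7, 8/3} holds no stopper.

Key observation: t_0 = 1/3 here, and the constant factors (prefactor 1/3) combine into one prefactor.
Ratio: r(k) = (4/7) * (k-6/7) (k+8/3) / [(k-7/3) (k+1)] ; factor over Q: parameters, x = (4/7), and C = 1/3.


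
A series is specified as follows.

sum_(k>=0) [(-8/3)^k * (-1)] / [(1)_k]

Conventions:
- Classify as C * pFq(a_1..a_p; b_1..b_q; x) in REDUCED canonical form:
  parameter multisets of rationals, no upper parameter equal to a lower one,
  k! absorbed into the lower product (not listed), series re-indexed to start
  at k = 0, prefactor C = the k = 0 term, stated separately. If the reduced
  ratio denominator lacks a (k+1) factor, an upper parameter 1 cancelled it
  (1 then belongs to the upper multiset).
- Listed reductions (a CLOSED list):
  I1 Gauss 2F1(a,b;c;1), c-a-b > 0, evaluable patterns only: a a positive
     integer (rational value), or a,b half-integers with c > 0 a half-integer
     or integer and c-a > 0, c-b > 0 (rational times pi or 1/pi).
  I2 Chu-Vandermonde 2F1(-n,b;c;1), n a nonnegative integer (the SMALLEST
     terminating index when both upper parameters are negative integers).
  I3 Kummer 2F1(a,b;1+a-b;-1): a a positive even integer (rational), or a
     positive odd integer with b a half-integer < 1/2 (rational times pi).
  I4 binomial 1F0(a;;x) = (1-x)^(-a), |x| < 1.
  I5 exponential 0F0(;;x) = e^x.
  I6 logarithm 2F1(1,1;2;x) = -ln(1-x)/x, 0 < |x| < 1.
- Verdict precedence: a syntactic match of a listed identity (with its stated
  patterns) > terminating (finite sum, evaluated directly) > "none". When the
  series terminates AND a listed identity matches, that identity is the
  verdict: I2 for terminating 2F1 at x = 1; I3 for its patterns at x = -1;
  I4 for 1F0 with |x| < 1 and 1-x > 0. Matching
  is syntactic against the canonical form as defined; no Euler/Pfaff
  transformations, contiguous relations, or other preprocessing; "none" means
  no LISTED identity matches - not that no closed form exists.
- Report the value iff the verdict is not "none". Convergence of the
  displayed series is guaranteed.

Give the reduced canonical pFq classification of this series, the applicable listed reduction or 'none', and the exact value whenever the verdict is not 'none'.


Prefactor -1, argument -8/3: 0F0 with upper {-} over lower {-}. Verdict: the exponential series (I5) fires (the 0F0 exponential series at x = -8/3). Exact value: (-1) * e^(-8/3).

Key step: t_0 being -1, (1)_k (prefactor -1) is k! itself.
Adjacent-term ratio: r(k) = (-8/3) * 1 / [(k+1)] ; factor over Q: parameters, x = (-8/3), and C = -1.


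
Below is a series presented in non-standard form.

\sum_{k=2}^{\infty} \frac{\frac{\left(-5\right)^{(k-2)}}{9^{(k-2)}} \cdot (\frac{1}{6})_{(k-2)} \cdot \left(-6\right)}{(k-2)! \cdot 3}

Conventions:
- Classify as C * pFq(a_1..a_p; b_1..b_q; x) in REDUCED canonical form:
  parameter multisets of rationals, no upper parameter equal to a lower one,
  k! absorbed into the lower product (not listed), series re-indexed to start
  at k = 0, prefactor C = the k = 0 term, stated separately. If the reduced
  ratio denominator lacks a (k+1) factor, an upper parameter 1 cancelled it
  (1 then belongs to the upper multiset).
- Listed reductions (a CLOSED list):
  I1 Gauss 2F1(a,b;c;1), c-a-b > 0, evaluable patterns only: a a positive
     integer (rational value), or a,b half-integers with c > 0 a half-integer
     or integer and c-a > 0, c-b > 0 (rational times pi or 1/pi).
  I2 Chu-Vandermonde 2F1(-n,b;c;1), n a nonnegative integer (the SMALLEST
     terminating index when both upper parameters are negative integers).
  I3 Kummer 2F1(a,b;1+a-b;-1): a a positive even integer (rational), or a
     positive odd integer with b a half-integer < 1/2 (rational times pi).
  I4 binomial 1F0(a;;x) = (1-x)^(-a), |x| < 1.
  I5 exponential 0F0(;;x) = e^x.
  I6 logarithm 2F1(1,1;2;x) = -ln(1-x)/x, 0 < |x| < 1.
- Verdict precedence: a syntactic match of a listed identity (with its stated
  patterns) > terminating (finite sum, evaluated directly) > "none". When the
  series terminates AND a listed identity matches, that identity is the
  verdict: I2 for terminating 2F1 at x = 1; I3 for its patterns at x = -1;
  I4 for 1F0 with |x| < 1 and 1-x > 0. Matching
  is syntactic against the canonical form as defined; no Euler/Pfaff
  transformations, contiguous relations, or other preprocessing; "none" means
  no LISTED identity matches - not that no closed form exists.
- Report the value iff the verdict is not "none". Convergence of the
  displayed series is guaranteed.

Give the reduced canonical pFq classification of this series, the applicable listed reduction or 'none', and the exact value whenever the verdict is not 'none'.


Reduced: x = -\frac{5}{9}, 1F0, upper = {\frac{1}{6}}, lower = {-}, C = -2. Verdict: the binomial series (I4) matches (the 1F0 binomial series: exponent -1/6, x = -\frac{5}{9}). Hence: \left(-2\right) \cdot \left(\frac{14}{9}\right)^{-\frac{1}{6}}.

Structural cue: t_0 being -2, the two geometric factors (prefactor -2) combine into one argument.
Term ratio: r(k) = -\frac{5}{9} * (k+\frac{1}{6}) / [(k+1)] - rational in k, leading ratio -\frac{5}{9}; with t_0 = -2, classification follows.


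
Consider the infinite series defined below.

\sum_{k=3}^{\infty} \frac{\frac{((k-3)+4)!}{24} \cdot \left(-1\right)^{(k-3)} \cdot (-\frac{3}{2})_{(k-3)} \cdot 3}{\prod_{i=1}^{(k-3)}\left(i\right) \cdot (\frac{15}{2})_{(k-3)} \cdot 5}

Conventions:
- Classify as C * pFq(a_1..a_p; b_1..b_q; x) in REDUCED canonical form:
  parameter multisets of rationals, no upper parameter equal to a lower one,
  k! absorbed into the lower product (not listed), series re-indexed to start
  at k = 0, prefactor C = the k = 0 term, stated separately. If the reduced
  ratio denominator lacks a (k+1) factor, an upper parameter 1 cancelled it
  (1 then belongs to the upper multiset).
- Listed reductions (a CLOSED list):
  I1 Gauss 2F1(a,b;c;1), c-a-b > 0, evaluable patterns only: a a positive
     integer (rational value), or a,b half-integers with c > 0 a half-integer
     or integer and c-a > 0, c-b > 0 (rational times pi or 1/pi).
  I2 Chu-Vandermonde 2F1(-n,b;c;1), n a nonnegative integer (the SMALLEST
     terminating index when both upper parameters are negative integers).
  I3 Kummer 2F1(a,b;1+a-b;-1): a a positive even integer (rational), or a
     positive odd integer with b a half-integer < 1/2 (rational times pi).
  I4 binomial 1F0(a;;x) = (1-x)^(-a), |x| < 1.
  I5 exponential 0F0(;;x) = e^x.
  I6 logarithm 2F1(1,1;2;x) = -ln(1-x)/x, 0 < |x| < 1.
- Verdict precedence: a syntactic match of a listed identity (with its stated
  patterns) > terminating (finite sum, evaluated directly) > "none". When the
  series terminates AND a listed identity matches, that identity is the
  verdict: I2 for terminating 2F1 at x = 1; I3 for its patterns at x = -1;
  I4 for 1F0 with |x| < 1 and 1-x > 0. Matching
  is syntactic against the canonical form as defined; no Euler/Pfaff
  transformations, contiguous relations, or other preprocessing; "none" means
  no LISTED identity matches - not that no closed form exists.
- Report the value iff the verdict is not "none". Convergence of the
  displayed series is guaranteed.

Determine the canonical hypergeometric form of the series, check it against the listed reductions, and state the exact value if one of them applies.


Prefactor \frac{3}{5}, argument -1: 2F1 with upper {-\frac{3}{2}, 5} over lower {\frac{15}{2}}. Verdict: this is Kummer (I3) (x = -1; c = \frac{15}{2} equals 1+a-b for upper {-\frac{3}{2}, 5}: listed pattern). Sum: \frac{27027}{65536} \cdot \pi.

Structural cue: t_0 being \frac{3}{5}, the factorial ratio (C = 3/5) (k+a-1)!/(a-1)! is a rising factorial (a)_k.
Adjacent-term ratio: r(k) = -1 * (k-\frac{3}{2}) (k+5) / [(k+\frac{15}{2}) (k+1)] - rational; roots negated = parameters, x = -1, C = \frac{3}{5}.


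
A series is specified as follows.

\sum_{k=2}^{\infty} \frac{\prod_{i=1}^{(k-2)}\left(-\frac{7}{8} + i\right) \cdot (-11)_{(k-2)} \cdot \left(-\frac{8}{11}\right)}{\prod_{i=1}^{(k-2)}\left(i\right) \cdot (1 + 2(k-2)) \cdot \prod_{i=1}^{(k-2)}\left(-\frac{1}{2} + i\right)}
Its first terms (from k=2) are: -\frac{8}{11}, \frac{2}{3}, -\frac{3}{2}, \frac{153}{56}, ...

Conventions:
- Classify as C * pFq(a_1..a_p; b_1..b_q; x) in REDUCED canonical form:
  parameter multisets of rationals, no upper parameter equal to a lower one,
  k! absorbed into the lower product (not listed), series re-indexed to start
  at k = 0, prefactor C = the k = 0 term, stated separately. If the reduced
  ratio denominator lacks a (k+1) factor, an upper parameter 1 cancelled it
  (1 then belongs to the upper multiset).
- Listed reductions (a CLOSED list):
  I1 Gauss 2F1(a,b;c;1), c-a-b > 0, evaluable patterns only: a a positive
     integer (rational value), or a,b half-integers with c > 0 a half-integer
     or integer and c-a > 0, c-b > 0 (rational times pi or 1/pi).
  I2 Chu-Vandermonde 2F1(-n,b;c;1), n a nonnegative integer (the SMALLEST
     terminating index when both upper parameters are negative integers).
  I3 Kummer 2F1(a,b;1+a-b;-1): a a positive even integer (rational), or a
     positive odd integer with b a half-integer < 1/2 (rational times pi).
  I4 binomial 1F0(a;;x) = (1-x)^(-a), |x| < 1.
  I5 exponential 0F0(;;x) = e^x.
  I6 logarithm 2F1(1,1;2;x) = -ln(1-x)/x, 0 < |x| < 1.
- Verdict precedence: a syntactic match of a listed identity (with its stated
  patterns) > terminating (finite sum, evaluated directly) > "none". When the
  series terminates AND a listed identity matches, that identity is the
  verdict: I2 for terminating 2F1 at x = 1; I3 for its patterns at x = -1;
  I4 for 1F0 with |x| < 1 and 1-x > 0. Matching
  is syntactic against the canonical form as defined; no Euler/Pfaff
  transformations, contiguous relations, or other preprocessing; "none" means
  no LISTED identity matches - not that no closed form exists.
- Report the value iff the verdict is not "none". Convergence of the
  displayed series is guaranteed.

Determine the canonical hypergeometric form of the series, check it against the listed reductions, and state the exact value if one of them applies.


With C = -\frac{8}{11}: the canonical form is 2F1(-11, \frac{1}{8}; \frac{3}{2}; 1). Verdict: Vandermonde's identity (I2) applies (terminating 2F1 at x = 1 with n = 11, b = 1/8, c = \frac{3}{2}). Exact value: -\frac{70541285}{132644864}.

Structural cue: x = 1 and the running product (prefactor -8/11) telescopes to a rising factorial.
Term ratio: r(k) = 1 * (k-11) (k+\frac{1}{8}) / [(k+\frac{3}{2}) (k+1)] - poly over poly, x = 1 from leading terms; C = -\frac{8}{11} at k = 0.


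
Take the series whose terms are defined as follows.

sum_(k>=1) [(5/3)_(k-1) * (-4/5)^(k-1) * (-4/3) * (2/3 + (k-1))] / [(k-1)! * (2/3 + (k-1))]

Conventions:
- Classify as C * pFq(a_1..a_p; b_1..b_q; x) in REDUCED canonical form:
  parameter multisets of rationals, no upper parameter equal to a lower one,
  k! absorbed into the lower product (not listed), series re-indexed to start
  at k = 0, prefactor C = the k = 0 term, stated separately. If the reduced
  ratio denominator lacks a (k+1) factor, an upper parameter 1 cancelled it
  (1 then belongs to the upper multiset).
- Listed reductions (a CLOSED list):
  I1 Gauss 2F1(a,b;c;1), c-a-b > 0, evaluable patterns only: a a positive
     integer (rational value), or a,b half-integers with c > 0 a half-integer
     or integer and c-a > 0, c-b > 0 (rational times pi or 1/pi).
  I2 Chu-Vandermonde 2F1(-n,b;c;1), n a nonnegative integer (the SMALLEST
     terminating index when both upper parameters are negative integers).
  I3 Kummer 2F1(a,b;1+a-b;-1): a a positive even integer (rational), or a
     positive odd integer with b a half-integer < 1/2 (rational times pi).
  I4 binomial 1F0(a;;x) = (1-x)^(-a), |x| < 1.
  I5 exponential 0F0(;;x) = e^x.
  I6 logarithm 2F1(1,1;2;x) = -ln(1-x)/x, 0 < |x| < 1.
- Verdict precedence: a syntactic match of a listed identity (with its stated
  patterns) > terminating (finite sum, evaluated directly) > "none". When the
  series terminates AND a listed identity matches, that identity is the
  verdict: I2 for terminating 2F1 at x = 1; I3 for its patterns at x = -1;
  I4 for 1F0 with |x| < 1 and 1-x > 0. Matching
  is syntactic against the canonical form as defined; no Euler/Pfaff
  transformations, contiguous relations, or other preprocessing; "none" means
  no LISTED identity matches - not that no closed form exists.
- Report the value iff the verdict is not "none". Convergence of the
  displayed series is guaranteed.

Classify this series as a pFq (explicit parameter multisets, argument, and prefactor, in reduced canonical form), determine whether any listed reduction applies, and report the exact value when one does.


Canonical form: C = -4/3 times 1F0 with upper {5/3}, lower {-}, x = -4/5. Verdict at x = -4/5: the I4 binomial reduction matches (the 1F0 binomial series: exponent -5/3, x = -4/5). Sum: (-4/3) * (9/5)^(-5/3).

Key observation: from the first term -4/3: the factor k + 2/3 cancels (top and bottom), leaving C = -4/3, x = -4/5.
Term ratio: r(k) = (-4/5) * (k+5/3) / [(k+1)] - poly over poly, x = (-4/5) from leading terms; C = -4/3 at k = 0.


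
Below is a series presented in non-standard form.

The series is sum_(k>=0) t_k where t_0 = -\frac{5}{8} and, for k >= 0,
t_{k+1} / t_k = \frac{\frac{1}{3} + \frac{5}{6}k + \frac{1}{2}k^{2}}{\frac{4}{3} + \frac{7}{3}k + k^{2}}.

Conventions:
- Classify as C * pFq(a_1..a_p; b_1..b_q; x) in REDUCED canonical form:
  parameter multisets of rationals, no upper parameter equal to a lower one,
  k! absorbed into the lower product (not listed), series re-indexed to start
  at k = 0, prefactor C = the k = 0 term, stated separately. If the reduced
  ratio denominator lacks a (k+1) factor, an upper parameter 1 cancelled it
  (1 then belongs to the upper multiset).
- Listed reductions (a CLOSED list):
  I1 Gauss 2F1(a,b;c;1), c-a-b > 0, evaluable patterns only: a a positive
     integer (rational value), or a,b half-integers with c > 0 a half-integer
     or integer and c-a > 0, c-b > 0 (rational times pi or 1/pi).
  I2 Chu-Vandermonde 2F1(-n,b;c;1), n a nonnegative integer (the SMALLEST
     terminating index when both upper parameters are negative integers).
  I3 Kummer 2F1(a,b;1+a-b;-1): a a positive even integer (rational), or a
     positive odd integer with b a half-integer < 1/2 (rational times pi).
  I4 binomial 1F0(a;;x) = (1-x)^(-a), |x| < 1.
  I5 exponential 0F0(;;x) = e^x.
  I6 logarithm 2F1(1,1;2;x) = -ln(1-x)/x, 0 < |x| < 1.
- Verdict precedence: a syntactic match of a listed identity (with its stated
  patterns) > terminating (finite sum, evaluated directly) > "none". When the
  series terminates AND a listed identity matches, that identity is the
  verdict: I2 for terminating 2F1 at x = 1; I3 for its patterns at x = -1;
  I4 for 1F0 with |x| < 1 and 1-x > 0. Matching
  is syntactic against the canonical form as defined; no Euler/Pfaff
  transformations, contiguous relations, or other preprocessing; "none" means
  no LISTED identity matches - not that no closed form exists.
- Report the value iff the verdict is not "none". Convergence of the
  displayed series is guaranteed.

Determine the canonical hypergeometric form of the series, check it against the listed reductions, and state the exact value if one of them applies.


With C = -\frac{5}{8}: the canonical form is 2F1(\frac{2}{3}, 1; \frac{4}{3}; \frac{1}{2}). Verdict: none - at argument \frac{1}{2} the multisets {\frac{2}{3}, 1} ; {\frac{4}{3}} match no listed identity.

Key step: t_0 being -\frac{5}{8}, factor the ratio over Q (prefactor -5/8): negated roots = parameters.
Consecutive-term ratio: r(k) = \frac{1}{2} * (k+\frac{2}{3}) (k+1) / [(k+\frac{4}{3}) (k+1)] - rational in k, leading ratio \frac{1}{2}; with t_0 = -\frac{5}{8}, classification follows.


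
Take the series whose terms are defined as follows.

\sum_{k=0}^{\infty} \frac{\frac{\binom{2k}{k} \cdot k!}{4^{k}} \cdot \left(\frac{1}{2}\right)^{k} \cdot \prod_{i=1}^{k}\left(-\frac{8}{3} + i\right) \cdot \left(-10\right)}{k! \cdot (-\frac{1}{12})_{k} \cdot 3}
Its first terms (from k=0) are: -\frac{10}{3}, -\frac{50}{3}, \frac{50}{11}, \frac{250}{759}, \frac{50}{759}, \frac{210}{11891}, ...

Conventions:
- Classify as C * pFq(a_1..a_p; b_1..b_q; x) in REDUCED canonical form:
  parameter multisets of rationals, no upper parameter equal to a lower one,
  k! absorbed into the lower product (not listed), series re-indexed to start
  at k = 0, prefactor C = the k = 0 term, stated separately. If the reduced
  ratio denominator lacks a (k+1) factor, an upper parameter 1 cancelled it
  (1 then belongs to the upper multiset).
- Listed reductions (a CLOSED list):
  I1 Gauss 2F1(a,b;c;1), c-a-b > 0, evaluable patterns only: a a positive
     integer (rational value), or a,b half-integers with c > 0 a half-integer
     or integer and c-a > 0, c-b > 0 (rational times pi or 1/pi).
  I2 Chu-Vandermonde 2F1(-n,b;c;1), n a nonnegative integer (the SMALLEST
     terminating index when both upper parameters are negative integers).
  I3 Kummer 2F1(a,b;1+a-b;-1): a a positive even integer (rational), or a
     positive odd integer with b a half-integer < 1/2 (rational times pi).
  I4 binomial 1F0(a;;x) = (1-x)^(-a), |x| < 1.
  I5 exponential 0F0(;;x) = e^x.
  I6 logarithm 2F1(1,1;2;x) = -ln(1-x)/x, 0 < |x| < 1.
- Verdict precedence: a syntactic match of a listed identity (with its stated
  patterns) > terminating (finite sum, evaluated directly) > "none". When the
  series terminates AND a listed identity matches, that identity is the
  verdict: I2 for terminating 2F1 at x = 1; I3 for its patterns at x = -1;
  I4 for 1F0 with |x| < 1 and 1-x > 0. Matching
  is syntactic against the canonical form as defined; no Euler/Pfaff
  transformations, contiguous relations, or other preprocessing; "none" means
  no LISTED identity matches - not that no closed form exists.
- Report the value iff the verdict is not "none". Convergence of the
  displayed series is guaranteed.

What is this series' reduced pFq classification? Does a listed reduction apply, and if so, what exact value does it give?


This is -\frac{10}{3} * 2F1(-\frac{5}{3}, \frac{1}{2}; -\frac{1}{12}; \frac{1}{2}) in reduced canonical form. Verdict: none. Every listed pattern misses the 2F1 form at \frac{1}{2}, upper {-\frac{5}{3}, \frac{1}{2}}.

Key observation: x = \frac{1}{2} and the constant factors (prefactor -10/3) combine into one prefactor.
Consecutive-term ratio: r(k) = \frac{1}{2} * (k-\frac{5}{3}) (k+\frac{1}{2}) / [(k-\frac{1}{12}) (k+1)] - rational; roots negated = parameters, x = \frac{1}{2}, C = -\frac{10}{3}.


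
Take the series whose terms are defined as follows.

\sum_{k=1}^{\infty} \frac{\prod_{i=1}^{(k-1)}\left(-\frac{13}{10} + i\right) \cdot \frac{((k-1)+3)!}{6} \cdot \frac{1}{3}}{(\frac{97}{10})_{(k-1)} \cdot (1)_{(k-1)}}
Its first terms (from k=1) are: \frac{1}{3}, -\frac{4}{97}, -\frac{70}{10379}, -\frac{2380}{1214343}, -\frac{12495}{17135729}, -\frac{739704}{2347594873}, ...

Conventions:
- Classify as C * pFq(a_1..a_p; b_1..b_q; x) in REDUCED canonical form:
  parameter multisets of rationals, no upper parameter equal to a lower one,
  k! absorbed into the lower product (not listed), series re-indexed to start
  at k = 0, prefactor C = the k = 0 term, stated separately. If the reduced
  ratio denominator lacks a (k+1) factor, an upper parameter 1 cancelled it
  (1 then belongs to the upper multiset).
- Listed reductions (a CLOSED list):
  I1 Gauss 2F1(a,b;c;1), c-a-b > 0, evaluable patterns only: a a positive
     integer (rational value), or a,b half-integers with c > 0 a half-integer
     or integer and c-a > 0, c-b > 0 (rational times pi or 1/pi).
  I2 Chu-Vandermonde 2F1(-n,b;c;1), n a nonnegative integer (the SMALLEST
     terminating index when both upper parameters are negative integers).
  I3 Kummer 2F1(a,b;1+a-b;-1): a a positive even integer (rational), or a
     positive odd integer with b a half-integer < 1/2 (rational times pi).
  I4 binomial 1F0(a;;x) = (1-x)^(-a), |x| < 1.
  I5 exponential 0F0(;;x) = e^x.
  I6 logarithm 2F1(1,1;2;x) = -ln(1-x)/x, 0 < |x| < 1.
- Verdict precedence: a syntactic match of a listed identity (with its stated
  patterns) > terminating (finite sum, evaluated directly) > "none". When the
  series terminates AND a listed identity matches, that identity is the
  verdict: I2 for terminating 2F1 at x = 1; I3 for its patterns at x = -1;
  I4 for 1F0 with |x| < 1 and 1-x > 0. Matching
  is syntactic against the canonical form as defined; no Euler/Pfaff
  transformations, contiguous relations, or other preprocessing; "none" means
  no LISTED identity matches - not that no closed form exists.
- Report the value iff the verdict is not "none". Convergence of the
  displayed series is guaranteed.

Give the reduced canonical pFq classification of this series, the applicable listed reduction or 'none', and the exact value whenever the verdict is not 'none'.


The series (x = 1) is 2F1: upper {-\frac{3}{10}, 4}, lower {\frac{97}{10}}, prefactor \frac{1}{3}. Verdict: this is the Gauss summation I1 (x = 1: the Gamma ratio telescopes since c-a-b = 6 > 0 and a = 4 in Z>0). Sum: \frac{406087}{1440000}.

Key observation: x = 1 and the running product (prefactor 1/3) telescopes to a rising factorial.
Consecutive-term ratio: r(k) = 1 * (k-\frac{3}{10}) (k+4) / [(k+\frac{97}{10}) (k+1)] - rational; roots negated = parameters, x = 1, C = \frac{1}{3}.


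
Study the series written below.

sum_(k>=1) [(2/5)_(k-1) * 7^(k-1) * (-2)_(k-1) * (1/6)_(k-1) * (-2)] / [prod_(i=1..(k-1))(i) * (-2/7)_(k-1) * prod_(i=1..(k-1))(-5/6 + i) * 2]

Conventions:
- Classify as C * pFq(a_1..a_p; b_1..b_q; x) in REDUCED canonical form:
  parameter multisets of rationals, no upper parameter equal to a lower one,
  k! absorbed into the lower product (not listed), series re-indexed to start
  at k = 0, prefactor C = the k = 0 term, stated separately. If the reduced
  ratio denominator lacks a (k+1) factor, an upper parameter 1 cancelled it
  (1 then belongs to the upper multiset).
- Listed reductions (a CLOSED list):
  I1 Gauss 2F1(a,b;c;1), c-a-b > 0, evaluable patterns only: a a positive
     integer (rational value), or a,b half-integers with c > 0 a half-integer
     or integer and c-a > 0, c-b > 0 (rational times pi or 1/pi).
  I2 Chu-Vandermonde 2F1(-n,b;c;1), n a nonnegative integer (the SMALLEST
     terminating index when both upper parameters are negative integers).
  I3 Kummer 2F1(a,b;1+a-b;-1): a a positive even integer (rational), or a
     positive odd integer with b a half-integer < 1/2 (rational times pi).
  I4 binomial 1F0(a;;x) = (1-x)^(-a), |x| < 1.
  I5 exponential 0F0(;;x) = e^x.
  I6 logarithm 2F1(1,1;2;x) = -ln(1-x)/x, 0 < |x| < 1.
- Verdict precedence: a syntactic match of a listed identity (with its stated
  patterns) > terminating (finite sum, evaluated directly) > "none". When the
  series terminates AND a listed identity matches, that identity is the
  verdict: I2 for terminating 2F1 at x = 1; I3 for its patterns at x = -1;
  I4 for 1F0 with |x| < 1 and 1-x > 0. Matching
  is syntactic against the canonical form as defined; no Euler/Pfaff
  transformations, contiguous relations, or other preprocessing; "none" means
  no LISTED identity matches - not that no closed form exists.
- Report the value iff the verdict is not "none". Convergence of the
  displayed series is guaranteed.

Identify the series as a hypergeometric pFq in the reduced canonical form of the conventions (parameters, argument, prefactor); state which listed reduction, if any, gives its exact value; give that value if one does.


Canonical form: C = -1 times 2F1 with upper {-2, 2/5}, lower {-2/7}, x = 7. Verdict: terminating - no listed pattern fits, but -2 in the upper list cuts the series at k = 2; direct evaluation. Value: 14232/125.

The tell: from the first term -1: the constant factors (C = -1) combine into one prefactor.
Adjacent-term ratio: r(k) = 7 * (k-2) (k+2/5) / [(k-2/7) (k+1)] - rational; roots negated = parameters, x = 7, C = -1.


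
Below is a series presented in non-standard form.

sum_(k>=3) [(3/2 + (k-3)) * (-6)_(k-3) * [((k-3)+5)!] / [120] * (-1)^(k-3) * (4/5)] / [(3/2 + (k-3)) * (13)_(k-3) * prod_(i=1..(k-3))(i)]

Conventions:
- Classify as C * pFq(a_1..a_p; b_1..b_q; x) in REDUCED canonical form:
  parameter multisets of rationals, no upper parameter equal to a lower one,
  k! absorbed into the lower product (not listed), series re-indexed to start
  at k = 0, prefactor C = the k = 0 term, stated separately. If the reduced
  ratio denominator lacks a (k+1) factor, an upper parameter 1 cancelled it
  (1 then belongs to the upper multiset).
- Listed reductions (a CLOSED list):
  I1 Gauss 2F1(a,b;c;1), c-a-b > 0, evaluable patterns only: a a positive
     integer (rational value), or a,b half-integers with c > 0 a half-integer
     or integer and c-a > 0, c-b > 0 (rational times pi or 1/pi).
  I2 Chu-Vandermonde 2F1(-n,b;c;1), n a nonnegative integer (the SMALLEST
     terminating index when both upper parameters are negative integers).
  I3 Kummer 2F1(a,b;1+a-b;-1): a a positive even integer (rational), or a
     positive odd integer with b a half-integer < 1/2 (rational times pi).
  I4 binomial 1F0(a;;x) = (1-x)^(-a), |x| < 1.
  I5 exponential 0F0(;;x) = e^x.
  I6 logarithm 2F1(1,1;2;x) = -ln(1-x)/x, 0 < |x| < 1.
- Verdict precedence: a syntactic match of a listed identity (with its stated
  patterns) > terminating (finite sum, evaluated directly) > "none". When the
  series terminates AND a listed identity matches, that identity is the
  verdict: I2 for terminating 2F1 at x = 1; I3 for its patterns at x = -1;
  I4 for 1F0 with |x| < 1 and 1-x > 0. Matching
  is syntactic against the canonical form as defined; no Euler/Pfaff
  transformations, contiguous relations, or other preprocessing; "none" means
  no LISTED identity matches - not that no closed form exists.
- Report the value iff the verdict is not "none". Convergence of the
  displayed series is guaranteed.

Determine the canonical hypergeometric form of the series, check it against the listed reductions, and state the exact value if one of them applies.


Classification (C = 4/5): 2F1 with upper {-6, 6}, lower {13}, argument x = -1. Verdict (x = -1): the Kummer evaluation I3 applies (x = -1; c = 13 equals 1+a-b for upper {-6, 6}: listed pattern). Its exact value is 44/5.

Structural cue: with t_0 = 4/5, the product of the first k integers (C = 4/5) is k!.
Step ratio: r(k) = (-1) * (k-6) (k+6) / [(k+13) (k+1)] - poly over poly, x = (-1) from leading terms; C = 4/5 at k = 0.


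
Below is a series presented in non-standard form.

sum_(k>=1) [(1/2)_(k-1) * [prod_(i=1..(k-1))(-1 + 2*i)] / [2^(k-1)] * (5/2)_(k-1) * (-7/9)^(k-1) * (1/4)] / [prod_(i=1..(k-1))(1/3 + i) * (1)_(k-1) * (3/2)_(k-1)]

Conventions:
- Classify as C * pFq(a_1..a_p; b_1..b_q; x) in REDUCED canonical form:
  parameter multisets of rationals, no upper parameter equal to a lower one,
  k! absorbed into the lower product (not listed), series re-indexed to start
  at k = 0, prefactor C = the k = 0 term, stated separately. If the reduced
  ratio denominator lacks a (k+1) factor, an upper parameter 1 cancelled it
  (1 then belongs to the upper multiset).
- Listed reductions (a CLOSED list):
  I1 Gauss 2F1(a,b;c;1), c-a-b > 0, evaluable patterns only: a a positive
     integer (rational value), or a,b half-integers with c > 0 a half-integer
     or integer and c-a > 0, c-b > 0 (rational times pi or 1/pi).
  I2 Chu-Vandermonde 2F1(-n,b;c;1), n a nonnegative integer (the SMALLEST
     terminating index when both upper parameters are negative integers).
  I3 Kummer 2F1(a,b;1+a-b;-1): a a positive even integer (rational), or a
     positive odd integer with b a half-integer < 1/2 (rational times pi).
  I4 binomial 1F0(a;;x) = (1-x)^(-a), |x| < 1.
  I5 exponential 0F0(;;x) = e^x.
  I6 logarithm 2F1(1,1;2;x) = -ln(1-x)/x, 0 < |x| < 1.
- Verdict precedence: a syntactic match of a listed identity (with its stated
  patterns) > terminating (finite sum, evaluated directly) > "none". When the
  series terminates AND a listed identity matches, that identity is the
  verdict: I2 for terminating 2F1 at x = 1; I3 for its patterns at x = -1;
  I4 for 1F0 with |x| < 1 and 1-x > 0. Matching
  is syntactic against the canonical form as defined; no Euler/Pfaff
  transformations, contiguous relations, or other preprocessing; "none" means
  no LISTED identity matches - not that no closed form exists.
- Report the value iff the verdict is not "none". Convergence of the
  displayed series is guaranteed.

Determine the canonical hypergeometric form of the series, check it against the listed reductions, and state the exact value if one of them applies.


At argument -7/9: a 3F2 with upper {1/2, 1/2, 5/2}, lower {4/3, 3/2}, scaled by C = 1/4. Verdict: none - this 3F2 at x = -7/9 matches no listed pattern, and upper {1/2, 1/2, 5/2} holds no stopper.

Key observation: t_0 = 1/4 here, and the odd product 1*3*...*(2k-1) (C = 1/4, x = -7/9) is 2^k (1/2)_k.
Ratio: r(k) = (-7/9) * (k+1/2) (k+1/2) (k+5/2) / [(k+4/3) (k+3/2) (k+1)] ; factor over Q: parameters, x = (-7/9), and C = 1/4.
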